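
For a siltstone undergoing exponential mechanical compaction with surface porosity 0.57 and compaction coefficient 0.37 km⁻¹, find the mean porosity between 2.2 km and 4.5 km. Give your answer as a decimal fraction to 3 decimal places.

⟨φ⟩ = (1/(d₂−d₁)) ∫ φ₀ e^(−kd) dd = φ₀·(e^(−k·d₁) − e^(−k·d₂)) / (k·(d₂−d₁))
e^(−0.37×2.2) = 0.4431; e^(−0.37×4.5) = 0.1892
⟨φ⟩ = 0.57 × (0.4431 − 0.1892) / (0.37 × 2.3) = 0.57 × 0.2983 = 0.1701

0.170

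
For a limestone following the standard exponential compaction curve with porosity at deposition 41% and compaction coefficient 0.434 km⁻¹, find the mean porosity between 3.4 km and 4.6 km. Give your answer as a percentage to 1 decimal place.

⟨n⟩ = (1/(Z₂−Z₁)) ∫ n₀ e^(−βZ) dZ = n₀·(e^(−β·Z₁) − e^(−β·Z₂)) / (β·(Z₂−Z₁))
e^(−0.434×3.4) = 0.2286; e^(−0.434×4.6) = 0.1358
⟨n⟩ = 0.41 × (0.2286 − 0.1358) / (0.434 × 1.2) = 0.41 × 0.1782 = 0.0731

7.3%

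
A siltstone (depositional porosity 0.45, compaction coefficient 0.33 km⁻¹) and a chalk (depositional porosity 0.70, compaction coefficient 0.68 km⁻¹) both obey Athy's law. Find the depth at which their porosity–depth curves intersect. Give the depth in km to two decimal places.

1.26 km

Set φ₀ₐ e^(−kₐZ) = φ₀ᵦ e^(−kᵦZ) ⇒ ln(φ₀ₐ/φ₀ᵦ) = (kₐ − kᵦ)·Z
Z = ln(0.45/0.7) / (0.33 − 0.68) = -0.4418 / -0.35 = 1.262 km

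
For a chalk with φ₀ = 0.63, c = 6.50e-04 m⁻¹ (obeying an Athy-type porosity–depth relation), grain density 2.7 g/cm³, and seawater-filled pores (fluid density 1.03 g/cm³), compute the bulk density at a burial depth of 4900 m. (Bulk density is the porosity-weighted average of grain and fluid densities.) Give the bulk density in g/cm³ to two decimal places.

Working in km (1 km = 1000 m; c in km⁻¹ = c in m⁻¹ × 1000):
Porosity at depth: φ = 0.63·exp(−0.65×4.9) = 0.63×0.0414 = 0.0261
Bulk density: ρ_b = (1−φ)ρ_g + φ·ρ_f = 0.9739×2.7 + 0.0261×1.03
       = 2.630 + 0.027 = 2.656 g/cm³

2.66 g/cm³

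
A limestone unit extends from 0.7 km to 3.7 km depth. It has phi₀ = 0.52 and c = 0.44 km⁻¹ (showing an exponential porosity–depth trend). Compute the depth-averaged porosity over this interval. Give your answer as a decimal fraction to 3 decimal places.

0.212

⟨phi⟩ = (1/(z₂−z₁)) ∫ phi₀ e^(−cz) dz = phi₀·(e^(−c·z₁) − e^(−c·z₂)) / (c·(z₂−z₁))
e^(−0.44×0.7) = 0.7349; e^(−0.44×3.7) = 0.1963
⟨phi⟩ = 0.52 × (0.7349 − 0.1963) / (0.44 × 3) = 0.52 × 0.4080 = 0.2122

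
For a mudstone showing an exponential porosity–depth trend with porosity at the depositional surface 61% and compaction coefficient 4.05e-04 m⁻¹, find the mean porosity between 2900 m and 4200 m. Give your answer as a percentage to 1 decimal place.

14.7%

Working in km (1 km = 1000 m; k in km⁻¹ = k in m⁻¹ × 1000):
⟨φ⟩ = (1/(z₂−z₁)) ∫ φ₀ e^(−kz) dz = φ₀·(e^(−k·z₁) − e^(−k·z₂)) / (k·(z₂−z₁))
e^(−0.405×2.9) = 0.3090; e^(−0.405×4.2) = 0.1825
⟨φ⟩ = 0.61 × (0.3090 − 0.1825) / (0.405 × 1.3) = 0.61 × 0.2402 = 0.1465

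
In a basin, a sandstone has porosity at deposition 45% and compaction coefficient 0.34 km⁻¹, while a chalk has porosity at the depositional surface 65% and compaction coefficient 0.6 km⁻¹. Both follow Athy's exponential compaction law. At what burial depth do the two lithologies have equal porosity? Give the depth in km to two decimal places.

Set phi₀ₐ e^(−kₐZ) = phi₀ᵦ e^(−kᵦZ) ⇒ ln(phi₀ₐ/phi₀ᵦ) = (kₐ − kᵦ)·Z
Z = ln(0.45/0.65) / (0.34 − 0.6) = -0.3677 / -0.26 = 1.414 km

1.41 km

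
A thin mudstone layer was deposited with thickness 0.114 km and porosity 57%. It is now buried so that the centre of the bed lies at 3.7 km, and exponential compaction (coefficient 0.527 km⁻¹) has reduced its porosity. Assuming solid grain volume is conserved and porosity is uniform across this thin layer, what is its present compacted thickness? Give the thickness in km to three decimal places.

0.053 km

Porosity at 3.7 km: n = 0.57·exp(−0.527×3.7) = 0.0811
Solid-volume conservation: h(1−n) = h₀(1−n₀) ⇒ h = h₀·(1−n₀)/(1−n)
h = 0.114 × (1 − 0.57)/(1 − 0.0811) = 0.114 × 0.4680 = 0.0533 km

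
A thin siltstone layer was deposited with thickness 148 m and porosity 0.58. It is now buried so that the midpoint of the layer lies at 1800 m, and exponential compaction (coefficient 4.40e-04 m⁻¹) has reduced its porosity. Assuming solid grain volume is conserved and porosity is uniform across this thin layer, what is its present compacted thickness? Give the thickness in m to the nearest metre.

Working in km (1 km = 1000 m; β in km⁻¹ = β in m⁻¹ × 1000):
Porosity at 1.8 km: φ = 0.58·exp(−0.44×1.8) = 0.2627
Solid-volume conservation: h(1−φ) = h₀(1−φ₀) ⇒ h = h₀·(1−φ₀)/(1−φ)
h = 0.148 × (1 − 0.58)/(1 − 0.2627) = 0.148 × 0.5696 = 0.0843 km

84 m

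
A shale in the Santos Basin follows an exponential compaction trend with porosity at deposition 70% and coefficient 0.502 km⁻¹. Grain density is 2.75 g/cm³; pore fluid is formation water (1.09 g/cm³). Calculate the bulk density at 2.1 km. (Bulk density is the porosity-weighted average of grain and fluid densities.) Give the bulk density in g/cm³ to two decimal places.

Porosity at depth: phi = 0.7·exp(−0.502×2.1) = 0.7×0.3485 = 0.2439
Bulk density: ρ_b = (1−phi)ρ_g + phi·ρ_f = 0.7561×2.75 + 0.2439×1.09
       = 2.079 + 0.266 = 2.345 g/cm³

2.35 g/cm³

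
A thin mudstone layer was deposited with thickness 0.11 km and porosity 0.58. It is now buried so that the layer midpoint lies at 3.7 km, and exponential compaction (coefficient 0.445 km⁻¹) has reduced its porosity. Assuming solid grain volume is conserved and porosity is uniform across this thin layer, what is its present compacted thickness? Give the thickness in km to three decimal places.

Porosity at 3.7 km: φ = 0.58·exp(−0.445×3.7) = 0.1118
Solid-volume conservation: h(1−φ) = h₀(1−φ₀) ⇒ h = h₀·(1−φ₀)/(1−φ)
h = 0.11 × (1 − 0.58)/(1 − 0.1118) = 0.11 × 0.4729 = 0.0520 km

0.052 km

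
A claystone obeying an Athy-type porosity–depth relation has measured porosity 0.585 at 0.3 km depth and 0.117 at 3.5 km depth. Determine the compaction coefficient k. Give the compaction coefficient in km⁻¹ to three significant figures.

0.503 km⁻¹

Athy: n(z) = n₀ e^(−kz) ⇒ n₁/n₂ = e^{k(z₂−z₁)} ⇒ k = ln(n₁/n₂)/(z₂−z₁)
k = ln(0.585/0.117) / (3.5 − 0.3) = ln(5) / 3.2 = 1.6094 / 3.2 = 0.5029 km⁻¹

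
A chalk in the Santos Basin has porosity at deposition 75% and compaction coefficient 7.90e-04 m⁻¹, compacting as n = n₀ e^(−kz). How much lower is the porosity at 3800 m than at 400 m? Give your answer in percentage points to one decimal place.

51.0 percentage points

Working in km (1 km = 1000 m; k in km⁻¹ = k in m⁻¹ × 1000):
n(0.4) = 0.75·e^(−0.79×0.4) = 0.5468
n(3.8) = 0.75·e^(−0.79×3.8) = 0.0373
Δn = 0.5468 − 0.0373 = 0.5095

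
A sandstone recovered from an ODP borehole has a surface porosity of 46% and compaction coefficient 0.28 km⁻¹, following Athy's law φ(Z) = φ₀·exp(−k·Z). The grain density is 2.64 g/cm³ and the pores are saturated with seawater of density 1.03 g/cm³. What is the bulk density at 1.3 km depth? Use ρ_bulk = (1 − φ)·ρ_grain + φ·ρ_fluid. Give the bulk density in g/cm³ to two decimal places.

2.13 g/cm³

Porosity at depth: φ = 0.46·exp(−0.28×1.3) = 0.46×0.6949 = 0.3196
Bulk density: ρ_b = (1−φ)ρ_g + φ·ρ_f = 0.6804×2.64 + 0.3196×1.03
       = 1.796 + 0.329 = 2.125 g/cm³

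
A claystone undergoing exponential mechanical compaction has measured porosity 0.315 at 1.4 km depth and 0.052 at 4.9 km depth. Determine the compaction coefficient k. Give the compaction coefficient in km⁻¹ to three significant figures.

0.515 km⁻¹

Athy: φ(d) = φ₀ e^(−kd) ⇒ φ₁/φ₂ = e^{k(d₂−d₁)} ⇒ k = ln(φ₁/φ₂)/(d₂−d₁)
k = ln(0.315/0.052) / (4.9 − 1.4) = ln(6.058) / 3.5 = 1.8013 / 3.5 = 0.5147 km⁻¹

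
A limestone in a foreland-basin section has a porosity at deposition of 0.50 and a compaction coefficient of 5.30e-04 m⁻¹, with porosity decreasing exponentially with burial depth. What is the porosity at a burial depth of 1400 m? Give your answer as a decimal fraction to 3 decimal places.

Working in km (1 km = 1000 m; k in km⁻¹ = k in m⁻¹ × 1000):
phi = phi₀·exp(−k·Z) = 0.5 × exp(−0.53 × 1.4) = 0.5 × exp(−0.742)
  = 0.5 × 0.4762 = 0.2381

0.238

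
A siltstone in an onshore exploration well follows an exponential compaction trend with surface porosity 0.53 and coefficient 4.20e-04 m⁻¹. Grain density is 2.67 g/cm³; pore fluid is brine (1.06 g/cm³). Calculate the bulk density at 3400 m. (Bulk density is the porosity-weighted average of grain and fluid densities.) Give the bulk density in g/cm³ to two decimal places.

Working in km (1 km = 1000 m; β in km⁻¹ = β in m⁻¹ × 1000):
Porosity at depth: phi = 0.53·exp(−0.42×3.4) = 0.53×0.2398 = 0.1271
Bulk density: ρ_b = (1−phi)ρ_g + phi·ρ_f = 0.8729×2.67 + 0.1271×1.06
       = 2.331 + 0.135 = 2.465 g/cm³

2.47 g/cm³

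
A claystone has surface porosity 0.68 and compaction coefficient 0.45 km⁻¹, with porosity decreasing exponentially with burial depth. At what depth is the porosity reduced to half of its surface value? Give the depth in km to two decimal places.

φ/φ₀ = 1/2 ⇒ exp(−c·z) = 1/2 ⇒ z = ln(2) / c
z = 0.6931 / 0.45 = 1.540 km

1.54 km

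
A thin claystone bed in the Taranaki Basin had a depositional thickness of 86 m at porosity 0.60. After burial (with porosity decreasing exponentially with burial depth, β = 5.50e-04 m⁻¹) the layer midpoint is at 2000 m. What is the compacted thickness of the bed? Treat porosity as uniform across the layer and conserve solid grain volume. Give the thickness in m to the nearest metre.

Working in km (1 km = 1000 m; β in km⁻¹ = β in m⁻¹ × 1000):
Porosity at 2 km: φ = 0.6·exp(−0.55×2) = 0.1997
Solid-volume conservation: h(1−φ) = h₀(1−φ₀) ⇒ h = h₀·(1−φ₀)/(1−φ)
h = 0.086 × (1 − 0.6)/(1 − 0.1997) = 0.086 × 0.4998 = 0.0430 km

43 m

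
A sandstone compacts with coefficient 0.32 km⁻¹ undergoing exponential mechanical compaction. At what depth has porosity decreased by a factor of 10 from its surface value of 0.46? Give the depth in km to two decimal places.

n/n₀ = 1/10 ⇒ exp(−c·d) = 1/10 ⇒ d = ln(10) / c
d = 2.3026 / 0.32 = 7.196 km

7.20 km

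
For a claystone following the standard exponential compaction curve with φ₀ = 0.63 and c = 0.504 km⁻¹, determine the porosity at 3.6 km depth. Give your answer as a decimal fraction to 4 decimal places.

φ = φ₀·exp(−c·d) = 0.63 × exp(−0.504 × 3.6) = 0.63 × exp(−1.814)
  = 0.63 × 0.1629 = 0.1026

0.1026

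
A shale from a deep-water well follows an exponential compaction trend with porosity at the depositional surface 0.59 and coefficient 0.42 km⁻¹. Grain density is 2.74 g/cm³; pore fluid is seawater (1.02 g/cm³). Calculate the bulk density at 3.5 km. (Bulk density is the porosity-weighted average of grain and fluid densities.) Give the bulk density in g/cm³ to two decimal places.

2.51 g/cm³

Porosity at depth: n = 0.59·exp(−0.42×3.5) = 0.59×0.2299 = 0.1357
Bulk density: ρ_b = (1−n)ρ_g + n·ρ_f = 0.8643×2.74 + 0.1357×1.02
       = 2.368 + 0.138 = 2.507 g/cm³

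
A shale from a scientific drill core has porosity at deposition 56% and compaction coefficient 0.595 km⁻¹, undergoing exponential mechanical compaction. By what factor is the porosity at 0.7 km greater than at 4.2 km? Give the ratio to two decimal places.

n(d₁)/n(d₂) = e^(−c·d₁)/e^(−c·d₂) = e^{c(d₂−d₁)}
= exp(0.595 × 3.5) = exp(2.083) = 8.0245

8.02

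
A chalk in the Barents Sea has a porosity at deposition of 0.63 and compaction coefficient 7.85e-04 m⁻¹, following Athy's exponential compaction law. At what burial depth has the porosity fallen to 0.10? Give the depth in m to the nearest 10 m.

Working in km (1 km = 1000 m; k in km⁻¹ = k in m⁻¹ × 1000):
Invert Athy's law: d = ln(phi₀/phi) / k
d = ln(0.63/0.1) / 0.785 = ln(6.3) / 0.785 = 1.8405 / 0.785 = 2.345 km

2340 m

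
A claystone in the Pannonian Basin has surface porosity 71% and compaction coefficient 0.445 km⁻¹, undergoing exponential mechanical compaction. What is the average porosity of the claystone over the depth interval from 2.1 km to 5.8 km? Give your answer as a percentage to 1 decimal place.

⟨phi⟩ = (1/(d₂−d₁)) ∫ phi₀ e^(−kd) dd = phi₀·(e^(−k·d₁) − e^(−k·d₂)) / (k·(d₂−d₁))
e^(−0.445×2.1) = 0.3928; e^(−0.445×5.8) = 0.0757
⟨phi⟩ = 0.71 × (0.3928 − 0.0757) / (0.445 × 3.7) = 0.71 × 0.1926 = 0.1367

13.7%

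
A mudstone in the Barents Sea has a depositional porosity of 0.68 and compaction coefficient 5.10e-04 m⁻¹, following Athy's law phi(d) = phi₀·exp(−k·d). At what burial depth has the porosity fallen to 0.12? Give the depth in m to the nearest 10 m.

Working in km (1 km = 1000 m; k in km⁻¹ = k in m⁻¹ × 1000):
Invert Athy's law: d = ln(phi₀/phi) / k
d = ln(0.68/0.12) / 0.51 = ln(5.667) / 0.51 = 1.7346 / 0.51 = 3.401 km

3400 m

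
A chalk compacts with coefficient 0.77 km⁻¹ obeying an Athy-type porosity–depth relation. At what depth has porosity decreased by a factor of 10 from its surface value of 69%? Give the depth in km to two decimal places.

n/n₀ = 1/10 ⇒ exp(−k·Z) = 1/10 ⇒ Z = ln(10) / k
Z = 2.3026 / 0.77 = 2.990 km

2.99 km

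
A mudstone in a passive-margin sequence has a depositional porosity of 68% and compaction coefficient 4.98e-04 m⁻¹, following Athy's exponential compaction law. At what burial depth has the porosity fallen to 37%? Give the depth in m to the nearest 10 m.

1220 m

Working in km (1 km = 1000 m; k in km⁻¹ = k in m⁻¹ × 1000):
Invert Athy's law: z = ln(phi₀/phi) / k
z = ln(0.68/0.37) / 0.498 = ln(1.838) / 0.498 = 0.6086 / 0.498 = 1.222 km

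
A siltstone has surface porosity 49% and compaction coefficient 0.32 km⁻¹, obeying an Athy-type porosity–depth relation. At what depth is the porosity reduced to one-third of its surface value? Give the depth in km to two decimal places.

3.43 km

phi/phi₀ = 1/3 ⇒ exp(−β·z) = 1/3 ⇒ z = ln(3) / β
z = 1.0986 / 0.32 = 3.433 km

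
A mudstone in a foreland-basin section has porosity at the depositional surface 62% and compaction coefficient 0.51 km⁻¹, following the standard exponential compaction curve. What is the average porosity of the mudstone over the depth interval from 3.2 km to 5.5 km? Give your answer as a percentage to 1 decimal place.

7.1%

⟨n⟩ = (1/(z₂−z₁)) ∫ n₀ e^(−βz) dz = n₀·(e^(−β·z₁) − e^(−β·z₂)) / (β·(z₂−z₁))
e^(−0.51×3.2) = 0.1955; e^(−0.51×5.5) = 0.0605
⟨n⟩ = 0.62 × (0.1955 − 0.0605) / (0.51 × 2.3) = 0.62 × 0.1151 = 0.0714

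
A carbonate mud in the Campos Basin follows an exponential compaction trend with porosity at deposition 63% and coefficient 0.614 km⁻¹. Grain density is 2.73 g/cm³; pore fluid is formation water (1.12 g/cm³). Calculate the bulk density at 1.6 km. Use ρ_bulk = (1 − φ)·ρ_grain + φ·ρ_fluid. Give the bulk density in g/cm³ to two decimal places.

Porosity at depth: n = 0.63·exp(−0.614×1.6) = 0.63×0.3744 = 0.2359
Bulk density: ρ_b = (1−n)ρ_g + n·ρ_f = 0.7641×2.73 + 0.2359×1.12
       = 2.086 + 0.264 = 2.350 g/cm³

2.35 g/cm³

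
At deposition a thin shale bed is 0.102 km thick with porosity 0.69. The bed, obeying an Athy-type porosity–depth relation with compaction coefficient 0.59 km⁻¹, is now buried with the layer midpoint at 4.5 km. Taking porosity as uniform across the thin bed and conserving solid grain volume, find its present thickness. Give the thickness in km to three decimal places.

Porosity at 4.5 km: n = 0.69·exp(−0.59×4.5) = 0.0485
Solid-volume conservation: h(1−n) = h₀(1−n₀) ⇒ h = h₀·(1−n₀)/(1−n)
h = 0.102 × (1 − 0.69)/(1 − 0.0485) = 0.102 × 0.3258 = 0.0332 km

0.033 km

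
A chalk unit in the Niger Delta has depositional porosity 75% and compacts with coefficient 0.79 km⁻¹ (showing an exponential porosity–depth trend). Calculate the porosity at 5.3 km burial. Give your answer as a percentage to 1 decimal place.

n = n₀·exp(−β·d) = 0.75 × exp(−0.79 × 5.3) = 0.75 × exp(−4.187)
  = 0.75 × 0.0152 = 0.0114

1.1%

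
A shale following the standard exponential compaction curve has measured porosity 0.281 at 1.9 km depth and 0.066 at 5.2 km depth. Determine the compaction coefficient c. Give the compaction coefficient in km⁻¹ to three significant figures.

0.439 km⁻¹

Athy: φ(Z) = φ₀ e^(−cZ) ⇒ φ₁/φ₂ = e^{c(Z₂−Z₁)} ⇒ c = ln(φ₁/φ₂)/(Z₂−Z₁)
c = ln(0.281/0.066) / (5.2 − 1.9) = ln(4.258) / 3.3 = 1.4487 / 3.3 = 0.439 km⁻¹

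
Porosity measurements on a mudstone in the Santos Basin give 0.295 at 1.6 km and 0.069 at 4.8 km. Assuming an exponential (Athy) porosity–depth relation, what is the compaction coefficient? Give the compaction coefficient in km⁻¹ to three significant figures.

0.454 km⁻¹

Athy: n(Z) = n₀ e^(−βZ) ⇒ n₁/n₂ = e^{β(Z₂−Z₁)} ⇒ β = ln(n₁/n₂)/(Z₂−Z₁)
β = ln(0.295/0.069) / (4.8 − 1.6) = ln(4.275) / 3.2 = 1.4529 / 3.2 = 0.454 km⁻¹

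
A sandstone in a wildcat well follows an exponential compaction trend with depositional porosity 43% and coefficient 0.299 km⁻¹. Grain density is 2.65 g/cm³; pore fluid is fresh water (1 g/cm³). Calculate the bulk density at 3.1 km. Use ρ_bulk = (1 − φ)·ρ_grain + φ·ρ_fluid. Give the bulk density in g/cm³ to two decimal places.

Porosity at depth: φ = 0.43·exp(−0.299×3.1) = 0.43×0.3958 = 0.1702
Bulk density: ρ_b = (1−φ)ρ_g + φ·ρ_f = 0.8298×2.65 + 0.1702×1
       = 2.199 + 0.170 = 2.369 g/cm³

2.37 g/cm³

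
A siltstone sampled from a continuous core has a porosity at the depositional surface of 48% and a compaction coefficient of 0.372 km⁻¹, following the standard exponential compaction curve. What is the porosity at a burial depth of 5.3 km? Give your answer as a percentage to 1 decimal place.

n = n₀·exp(−c·z) = 0.48 × exp(−0.372 × 5.3) = 0.48 × exp(−1.972)
  = 0.48 × 0.1392 = 0.0668

6.7%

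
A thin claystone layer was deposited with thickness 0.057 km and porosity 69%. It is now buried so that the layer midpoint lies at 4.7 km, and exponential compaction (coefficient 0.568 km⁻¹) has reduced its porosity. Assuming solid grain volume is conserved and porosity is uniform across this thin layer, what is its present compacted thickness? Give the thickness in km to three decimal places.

0.019 km

Porosity at 4.7 km: n = 0.69·exp(−0.568×4.7) = 0.0478
Solid-volume conservation: h(1−n) = h₀(1−n₀) ⇒ h = h₀·(1−n₀)/(1−n)
h = 0.057 × (1 − 0.69)/(1 − 0.0478) = 0.057 × 0.3256 = 0.0186 km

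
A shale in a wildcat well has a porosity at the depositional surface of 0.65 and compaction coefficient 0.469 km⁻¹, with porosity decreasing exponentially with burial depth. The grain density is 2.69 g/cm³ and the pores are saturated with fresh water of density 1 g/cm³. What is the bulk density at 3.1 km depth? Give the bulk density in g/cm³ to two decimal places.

Porosity at depth: n = 0.65·exp(−0.469×3.1) = 0.65×0.2337 = 0.1519
Bulk density: ρ_b = (1−n)ρ_g + n·ρ_f = 0.8481×2.69 + 0.1519×1
       = 2.281 + 0.152 = 2.433 g/cm³

2.43 g/cm³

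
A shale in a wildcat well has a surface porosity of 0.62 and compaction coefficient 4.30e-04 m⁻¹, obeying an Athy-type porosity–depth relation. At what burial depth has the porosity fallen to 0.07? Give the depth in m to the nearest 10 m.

Working in km (1 km = 1000 m; k in km⁻¹ = k in m⁻¹ × 1000):
Invert Athy's law: d = ln(φ₀/φ) / k
d = ln(0.62/0.07) / 0.43 = ln(8.857) / 0.43 = 2.1812 / 0.43 = 5.073 km

5070 m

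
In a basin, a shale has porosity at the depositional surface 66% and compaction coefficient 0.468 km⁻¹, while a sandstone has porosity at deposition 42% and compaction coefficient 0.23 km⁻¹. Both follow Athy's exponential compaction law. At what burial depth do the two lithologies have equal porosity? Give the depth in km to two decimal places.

Set φ₀ₐ e^(−cₐz) = φ₀ᵦ e^(−cᵦz) ⇒ ln(φ₀ₐ/φ₀ᵦ) = (cₐ − cᵦ)·z
z = ln(0.66/0.42) / (0.468 − 0.23) = 0.4520 / 0.238 = 1.899 km

1.90 km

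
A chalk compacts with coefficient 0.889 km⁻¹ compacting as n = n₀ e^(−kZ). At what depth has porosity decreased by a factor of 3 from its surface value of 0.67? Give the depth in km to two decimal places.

1.24 km

n/n₀ = 1/3 ⇒ exp(−k·Z) = 1/3 ⇒ Z = ln(3) / k
Z = 1.0986 / 0.889 = 1.236 km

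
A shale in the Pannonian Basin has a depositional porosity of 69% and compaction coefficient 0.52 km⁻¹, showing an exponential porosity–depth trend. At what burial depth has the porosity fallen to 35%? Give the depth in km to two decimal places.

1.31 km

Invert Athy's law: d = ln(phi₀/phi) / c
d = ln(0.69/0.35) / 0.52 = ln(1.971) / 0.52 = 0.6788 / 0.52 = 1.305 km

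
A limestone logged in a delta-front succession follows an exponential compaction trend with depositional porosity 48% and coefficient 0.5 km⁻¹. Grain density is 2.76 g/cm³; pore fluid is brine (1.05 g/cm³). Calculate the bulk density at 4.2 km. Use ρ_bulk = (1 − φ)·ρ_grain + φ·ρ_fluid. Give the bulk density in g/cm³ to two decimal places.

2.66 g/cm³

Porosity at depth: φ = 0.48·exp(−0.5×4.2) = 0.48×0.1225 = 0.0588
Bulk density: ρ_b = (1−φ)ρ_g + φ·ρ_f = 0.9412×2.76 + 0.0588×1.05
       = 2.598 + 0.062 = 2.659 g/cm³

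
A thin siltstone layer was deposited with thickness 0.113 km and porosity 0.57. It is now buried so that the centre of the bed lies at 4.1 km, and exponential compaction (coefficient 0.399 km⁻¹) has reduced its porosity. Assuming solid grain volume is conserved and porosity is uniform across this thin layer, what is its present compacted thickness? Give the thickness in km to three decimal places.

Porosity at 4.1 km: φ = 0.57·exp(−0.399×4.1) = 0.1110
Solid-volume conservation: h(1−φ) = h₀(1−φ₀) ⇒ h = h₀·(1−φ₀)/(1−φ)
h = 0.113 × (1 − 0.57)/(1 − 0.1110) = 0.113 × 0.4837 = 0.0547 km

0.055 km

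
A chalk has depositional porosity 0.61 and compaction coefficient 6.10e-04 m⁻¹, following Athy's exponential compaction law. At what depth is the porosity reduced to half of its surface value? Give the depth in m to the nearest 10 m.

Working in km (1 km = 1000 m; c in km⁻¹ = c in m⁻¹ × 1000):
phi/phi₀ = 1/2 ⇒ exp(−c·Z) = 1/2 ⇒ Z = ln(2) / c
Z = 0.6931 / 0.61 = 1.136 km

1140 m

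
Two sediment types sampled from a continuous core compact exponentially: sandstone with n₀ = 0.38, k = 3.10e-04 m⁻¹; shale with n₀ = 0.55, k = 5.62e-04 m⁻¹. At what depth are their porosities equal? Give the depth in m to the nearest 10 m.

Working in km (1 km = 1000 m; k in km⁻¹ = k in m⁻¹ × 1000):
Set n₀ₐ e^(−kₐz) = n₀ᵦ e^(−kᵦz) ⇒ ln(n₀ₐ/n₀ᵦ) = (kₐ − kᵦ)·z
z = ln(0.38/0.55) / (0.31 − 0.562) = -0.3697 / -0.252 = 1.467 km

1470 m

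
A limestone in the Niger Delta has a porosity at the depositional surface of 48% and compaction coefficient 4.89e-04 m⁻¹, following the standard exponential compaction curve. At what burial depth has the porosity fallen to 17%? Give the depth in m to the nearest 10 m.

Working in km (1 km = 1000 m; k in km⁻¹ = k in m⁻¹ × 1000):
Invert Athy's law: d = ln(n₀/n) / k
d = ln(0.48/0.17) / 0.489 = ln(2.824) / 0.489 = 1.0380 / 0.489 = 2.123 km

2120 m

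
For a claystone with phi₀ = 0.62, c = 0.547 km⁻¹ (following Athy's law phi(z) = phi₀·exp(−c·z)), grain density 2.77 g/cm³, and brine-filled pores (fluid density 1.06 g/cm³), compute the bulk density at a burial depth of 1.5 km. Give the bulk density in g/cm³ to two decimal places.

2.30 g/cm³

Porosity at depth: phi = 0.62·exp(−0.547×1.5) = 0.62×0.4402 = 0.2729
Bulk density: ρ_b = (1−phi)ρ_g + phi·ρ_f = 0.7271×2.77 + 0.2729×1.06
       = 2.014 + 0.289 = 2.303 g/cm³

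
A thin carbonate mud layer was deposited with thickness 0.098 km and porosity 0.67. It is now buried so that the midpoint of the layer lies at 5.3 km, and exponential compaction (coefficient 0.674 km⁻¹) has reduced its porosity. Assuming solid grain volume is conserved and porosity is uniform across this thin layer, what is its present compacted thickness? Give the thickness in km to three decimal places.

Porosity at 5.3 km: phi = 0.67·exp(−0.674×5.3) = 0.0188
Solid-volume conservation: h(1−phi) = h₀(1−phi₀) ⇒ h = h₀·(1−phi₀)/(1−phi)
h = 0.098 × (1 − 0.67)/(1 − 0.0188) = 0.098 × 0.3363 = 0.0330 km

0.033 km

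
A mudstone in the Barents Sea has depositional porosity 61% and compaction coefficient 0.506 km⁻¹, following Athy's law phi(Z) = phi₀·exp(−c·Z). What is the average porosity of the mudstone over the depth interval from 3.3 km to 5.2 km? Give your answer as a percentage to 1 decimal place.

⟨phi⟩ = (1/(Z₂−Z₁)) ∫ phi₀ e^(−cZ) dZ = phi₀·(e^(−c·Z₁) − e^(−c·Z₂)) / (c·(Z₂−Z₁))
e^(−0.506×3.3) = 0.1883; e^(−0.506×5.2) = 0.0720
⟨phi⟩ = 0.61 × (0.1883 − 0.0720) / (0.506 × 1.9) = 0.61 × 0.1210 = 0.0738

7.4%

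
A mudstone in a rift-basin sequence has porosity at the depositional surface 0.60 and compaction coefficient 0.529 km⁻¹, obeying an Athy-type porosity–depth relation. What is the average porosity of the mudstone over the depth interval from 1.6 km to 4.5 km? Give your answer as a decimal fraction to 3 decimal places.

0.132

⟨φ⟩ = (1/(d₂−d₁)) ∫ φ₀ e^(−cd) dd = φ₀·(e^(−c·d₁) − e^(−c·d₂)) / (c·(d₂−d₁))
e^(−0.529×1.6) = 0.4290; e^(−0.529×4.5) = 0.0925
⟨φ⟩ = 0.6 × (0.4290 − 0.0925) / (0.529 × 2.9) = 0.6 × 0.2193 = 0.1316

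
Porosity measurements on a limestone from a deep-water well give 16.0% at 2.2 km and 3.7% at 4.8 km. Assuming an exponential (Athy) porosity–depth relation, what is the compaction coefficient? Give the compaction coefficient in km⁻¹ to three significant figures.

0.563 km⁻¹

Athy: φ(d) = φ₀ e^(−kd) ⇒ φ₁/φ₂ = e^{k(d₂−d₁)} ⇒ k = ln(φ₁/φ₂)/(d₂−d₁)
k = ln(0.16/0.037) / (4.8 − 2.2) = ln(4.324) / 2.6 = 1.4643 / 2.6 = 0.5632 km⁻¹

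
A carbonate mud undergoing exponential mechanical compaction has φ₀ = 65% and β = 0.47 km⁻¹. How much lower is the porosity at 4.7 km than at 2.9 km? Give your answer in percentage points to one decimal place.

9.5 percentage points

φ(2.9) = 0.65·e^(−0.47×2.9) = 0.1663
φ(4.7) = 0.65·e^(−0.47×4.7) = 0.0714
Δφ = 0.1663 − 0.0714 = 0.0950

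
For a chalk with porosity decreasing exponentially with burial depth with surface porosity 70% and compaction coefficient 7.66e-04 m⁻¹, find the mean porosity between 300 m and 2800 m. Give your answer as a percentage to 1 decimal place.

Working in km (1 km = 1000 m; c in km⁻¹ = c in m⁻¹ × 1000):
⟨phi⟩ = (1/(z₂−z₁)) ∫ phi₀ e^(−cz) dz = phi₀·(e^(−c·z₁) − e^(−c·z₂)) / (c·(z₂−z₁))
e^(−0.766×0.3) = 0.7947; e^(−0.766×2.8) = 0.1171
⟨phi⟩ = 0.7 × (0.7947 − 0.1171) / (0.766 × 2.5) = 0.7 × 0.3538 = 0.2477

24.8%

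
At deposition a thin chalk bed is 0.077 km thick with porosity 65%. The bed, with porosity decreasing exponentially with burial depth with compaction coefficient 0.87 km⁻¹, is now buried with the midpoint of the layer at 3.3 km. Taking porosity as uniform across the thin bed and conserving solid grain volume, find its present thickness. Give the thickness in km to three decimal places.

Porosity at 3.3 km: phi = 0.65·exp(−0.87×3.3) = 0.0368
Solid-volume conservation: h(1−phi) = h₀(1−phi₀) ⇒ h = h₀·(1−phi₀)/(1−phi)
h = 0.077 × (1 − 0.65)/(1 − 0.0368) = 0.077 × 0.3634 = 0.0280 km

0.028 km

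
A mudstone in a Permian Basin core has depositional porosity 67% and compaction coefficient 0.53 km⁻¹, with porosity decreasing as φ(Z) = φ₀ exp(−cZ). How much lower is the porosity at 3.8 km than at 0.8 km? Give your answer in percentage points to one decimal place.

φ(0.8) = 0.67·e^(−0.53×0.8) = 0.4385
φ(3.8) = 0.67·e^(−0.53×3.8) = 0.0894
Δφ = 0.4385 − 0.0894 = 0.3490

34.9 percentage points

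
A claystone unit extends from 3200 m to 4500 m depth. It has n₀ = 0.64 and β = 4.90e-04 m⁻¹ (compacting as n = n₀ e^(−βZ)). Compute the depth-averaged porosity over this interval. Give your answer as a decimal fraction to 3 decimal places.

Working in km (1 km = 1000 m; β in km⁻¹ = β in m⁻¹ × 1000):
⟨n⟩ = (1/(Z₂−Z₁)) ∫ n₀ e^(−βZ) dZ = n₀·(e^(−β·Z₁) − e^(−β·Z₂)) / (β·(Z₂−Z₁))
e^(−0.49×3.2) = 0.2085; e^(−0.49×4.5) = 0.1103
⟨n⟩ = 0.64 × (0.2085 − 0.1103) / (0.49 × 1.3) = 0.64 × 0.1542 = 0.0987

0.099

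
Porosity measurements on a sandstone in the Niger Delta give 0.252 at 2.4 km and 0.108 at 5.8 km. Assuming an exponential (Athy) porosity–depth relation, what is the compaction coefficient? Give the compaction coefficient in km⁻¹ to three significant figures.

Athy: φ(z) = φ₀ e^(−kz) ⇒ φ₁/φ₂ = e^{k(z₂−z₁)} ⇒ k = ln(φ₁/φ₂)/(z₂−z₁)
k = ln(0.252/0.108) / (5.8 − 2.4) = ln(2.333) / 3.4 = 0.8473 / 3.4 = 0.2492 km⁻¹

0.249 km⁻¹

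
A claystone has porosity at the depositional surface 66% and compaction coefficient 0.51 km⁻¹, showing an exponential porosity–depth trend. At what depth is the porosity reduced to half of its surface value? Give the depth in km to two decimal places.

1.36 km

phi/phi₀ = 1/2 ⇒ exp(−β·z) = 1/2 ⇒ z = ln(2) / β
z = 0.6931 / 0.51 = 1.359 km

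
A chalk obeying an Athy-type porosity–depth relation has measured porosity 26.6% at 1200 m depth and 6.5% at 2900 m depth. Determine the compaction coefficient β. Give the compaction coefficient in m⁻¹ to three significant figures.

0.000829 m⁻¹

Working in km (1 km = 1000 m; β in km⁻¹ = β in m⁻¹ × 1000):
Athy: φ(Z) = φ₀ e^(−βZ) ⇒ φ₁/φ₂ = e^{β(Z₂−Z₁)} ⇒ β = ln(φ₁/φ₂)/(Z₂−Z₁)
β = ln(0.266/0.065) / (2.9 − 1.2) = ln(4.092) / 1.7 = 1.4091 / 1.7 = 0.8289 km⁻¹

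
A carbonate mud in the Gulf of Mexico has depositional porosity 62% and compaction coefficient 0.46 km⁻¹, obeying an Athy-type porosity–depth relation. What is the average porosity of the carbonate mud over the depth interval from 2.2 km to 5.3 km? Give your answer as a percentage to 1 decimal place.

12.0%

⟨n⟩ = (1/(d₂−d₁)) ∫ n₀ e^(−cd) dd = n₀·(e^(−c·d₁) − e^(−c·d₂)) / (c·(d₂−d₁))
e^(−0.46×2.2) = 0.3635; e^(−0.46×5.3) = 0.0873
⟨n⟩ = 0.62 × (0.3635 − 0.0873) / (0.46 × 3.1) = 0.62 × 0.1937 = 0.1201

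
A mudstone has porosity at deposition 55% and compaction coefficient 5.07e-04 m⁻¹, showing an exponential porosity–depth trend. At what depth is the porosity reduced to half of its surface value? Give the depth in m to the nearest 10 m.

1370 m

Working in km (1 km = 1000 m; β in km⁻¹ = β in m⁻¹ × 1000):
phi/phi₀ = 1/2 ⇒ exp(−β·z) = 1/2 ⇒ z = ln(2) / β
z = 0.6931 / 0.507 = 1.367 km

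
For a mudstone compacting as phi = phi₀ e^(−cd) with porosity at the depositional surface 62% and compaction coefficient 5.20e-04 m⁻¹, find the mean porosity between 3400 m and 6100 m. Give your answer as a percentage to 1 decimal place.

5.7%

Working in km (1 km = 1000 m; c in km⁻¹ = c in m⁻¹ × 1000):
⟨phi⟩ = (1/(d₂−d₁)) ∫ phi₀ e^(−cd) dd = phi₀·(e^(−c·d₁) − e^(−c·d₂)) / (c·(d₂−d₁))
e^(−0.52×3.4) = 0.1707; e^(−0.52×6.1) = 0.0419
⟨phi⟩ = 0.62 × (0.1707 − 0.0419) / (0.52 × 2.7) = 0.62 × 0.0917 = 0.0569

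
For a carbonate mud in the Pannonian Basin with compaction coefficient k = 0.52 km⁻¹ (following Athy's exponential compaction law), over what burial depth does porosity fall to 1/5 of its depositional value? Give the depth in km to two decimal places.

3.10 km

n/n₀ = 1/5 ⇒ exp(−k·Z) = 1/5 ⇒ Z = ln(5) / k
Z = 1.6094 / 0.52 = 3.095 km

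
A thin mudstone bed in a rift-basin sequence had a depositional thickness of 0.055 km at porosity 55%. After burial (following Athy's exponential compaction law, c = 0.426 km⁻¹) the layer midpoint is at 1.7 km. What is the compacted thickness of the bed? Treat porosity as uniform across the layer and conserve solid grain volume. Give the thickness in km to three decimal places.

0.034 km

Porosity at 1.7 km: phi = 0.55·exp(−0.426×1.7) = 0.2666
Solid-volume conservation: h(1−phi) = h₀(1−phi₀) ⇒ h = h₀·(1−phi₀)/(1−phi)
h = 0.055 × (1 − 0.55)/(1 − 0.2666) = 0.055 × 0.6136 = 0.0337 km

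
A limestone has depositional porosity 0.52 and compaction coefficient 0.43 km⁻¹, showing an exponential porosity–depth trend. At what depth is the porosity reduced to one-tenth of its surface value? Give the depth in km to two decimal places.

5.35 km

φ/φ₀ = 1/10 ⇒ exp(−β·Z) = 1/10 ⇒ Z = ln(10) / β
Z = 2.3026 / 0.43 = 5.355 km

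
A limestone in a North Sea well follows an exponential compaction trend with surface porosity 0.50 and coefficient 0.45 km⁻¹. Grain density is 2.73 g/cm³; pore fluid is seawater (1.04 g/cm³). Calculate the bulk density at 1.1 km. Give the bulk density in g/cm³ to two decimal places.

Porosity at depth: phi = 0.5·exp(−0.45×1.1) = 0.5×0.6096 = 0.3048
Bulk density: ρ_b = (1−phi)ρ_g + phi·ρ_f = 0.6952×2.73 + 0.3048×1.04
       = 1.898 + 0.317 = 2.215 g/cm³

2.21 g/cm³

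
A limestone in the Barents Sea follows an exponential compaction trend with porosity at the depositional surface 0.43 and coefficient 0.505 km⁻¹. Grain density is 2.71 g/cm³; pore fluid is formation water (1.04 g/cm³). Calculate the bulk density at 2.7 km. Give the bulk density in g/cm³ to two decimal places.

Porosity at depth: n = 0.43·exp(−0.505×2.7) = 0.43×0.2558 = 0.1100
Bulk density: ρ_b = (1−n)ρ_g + n·ρ_f = 0.8900×2.71 + 0.1100×1.04
       = 2.412 + 0.114 = 2.526 g/cm³

2.53 g/cm³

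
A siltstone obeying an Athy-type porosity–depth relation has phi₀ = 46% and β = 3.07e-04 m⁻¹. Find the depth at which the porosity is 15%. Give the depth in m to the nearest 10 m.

Working in km (1 km = 1000 m; β in km⁻¹ = β in m⁻¹ × 1000):
Invert Athy's law: d = ln(phi₀/phi) / β
d = ln(0.46/0.15) / 0.307 = ln(3.067) / 0.307 = 1.1206 / 0.307 = 3.650 km

3650 m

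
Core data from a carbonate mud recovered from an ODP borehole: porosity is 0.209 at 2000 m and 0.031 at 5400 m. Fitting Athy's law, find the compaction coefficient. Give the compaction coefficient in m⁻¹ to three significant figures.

Working in km (1 km = 1000 m; c in km⁻¹ = c in m⁻¹ × 1000):
Athy: n(Z) = n₀ e^(−cZ) ⇒ n₁/n₂ = e^{c(Z₂−Z₁)} ⇒ c = ln(n₁/n₂)/(Z₂−Z₁)
c = ln(0.209/0.031) / (5.4 − 2) = ln(6.742) / 3.4 = 1.9083 / 3.4 = 0.5613 km⁻¹

0.000561 m⁻¹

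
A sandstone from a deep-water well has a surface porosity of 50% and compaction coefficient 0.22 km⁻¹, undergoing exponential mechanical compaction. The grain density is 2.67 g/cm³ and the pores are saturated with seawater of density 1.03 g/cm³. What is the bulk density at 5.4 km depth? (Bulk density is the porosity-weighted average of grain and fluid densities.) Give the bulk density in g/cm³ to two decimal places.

2.42 g/cm³

Porosity at depth: φ = 0.5·exp(−0.22×5.4) = 0.5×0.3048 = 0.1524
Bulk density: ρ_b = (1−φ)ρ_g + φ·ρ_f = 0.8476×2.67 + 0.1524×1.03
       = 2.263 + 0.157 = 2.420 g/cm³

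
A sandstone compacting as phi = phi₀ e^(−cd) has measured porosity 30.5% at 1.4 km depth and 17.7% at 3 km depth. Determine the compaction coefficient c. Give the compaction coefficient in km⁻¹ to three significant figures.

Athy: phi(d) = phi₀ e^(−cd) ⇒ phi₁/phi₂ = e^{c(d₂−d₁)} ⇒ c = ln(phi₁/phi₂)/(d₂−d₁)
c = ln(0.305/0.177) / (3 − 1.4) = ln(1.723) / 1.6 = 0.5442 / 1.6 = 0.3401 km⁻¹

0.340 km⁻¹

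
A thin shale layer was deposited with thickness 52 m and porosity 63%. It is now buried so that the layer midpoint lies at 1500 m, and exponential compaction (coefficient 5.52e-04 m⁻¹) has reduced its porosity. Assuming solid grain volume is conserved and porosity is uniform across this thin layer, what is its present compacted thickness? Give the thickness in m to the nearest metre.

27 m

Working in km (1 km = 1000 m; c in km⁻¹ = c in m⁻¹ × 1000):
Porosity at 1.5 km: φ = 0.63·exp(−0.552×1.5) = 0.2753
Solid-volume conservation: h(1−φ) = h₀(1−φ₀) ⇒ h = h₀·(1−φ₀)/(1−φ)
h = 0.052 × (1 − 0.63)/(1 − 0.2753) = 0.052 × 0.5105 = 0.0265 km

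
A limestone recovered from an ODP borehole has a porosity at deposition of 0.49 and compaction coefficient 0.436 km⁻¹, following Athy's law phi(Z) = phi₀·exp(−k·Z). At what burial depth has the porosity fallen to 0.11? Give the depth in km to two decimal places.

3.43 km

Invert Athy's law: Z = ln(phi₀/phi) / k
Z = ln(0.49/0.11) / 0.436 = ln(4.455) / 0.436 = 1.4939 / 0.436 = 3.426 km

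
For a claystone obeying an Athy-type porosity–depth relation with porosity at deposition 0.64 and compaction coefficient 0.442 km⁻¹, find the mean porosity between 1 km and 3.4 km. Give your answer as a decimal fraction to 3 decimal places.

0.254

⟨phi⟩ = (1/(z₂−z₁)) ∫ phi₀ e^(−kz) dz = phi₀·(e^(−k·z₁) − e^(−k·z₂)) / (k·(z₂−z₁))
e^(−0.442×1) = 0.6427; e^(−0.442×3.4) = 0.2225
⟨phi⟩ = 0.64 × (0.6427 − 0.2225) / (0.442 × 2.4) = 0.64 × 0.3962 = 0.2535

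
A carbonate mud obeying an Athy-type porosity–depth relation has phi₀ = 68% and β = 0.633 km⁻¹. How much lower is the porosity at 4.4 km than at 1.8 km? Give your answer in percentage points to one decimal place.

phi(1.8) = 0.68·e^(−0.633×1.8) = 0.2176
phi(4.4) = 0.68·e^(−0.633×4.4) = 0.0420
Δphi = 0.2176 − 0.0420 = 0.1756

17.6 percentage points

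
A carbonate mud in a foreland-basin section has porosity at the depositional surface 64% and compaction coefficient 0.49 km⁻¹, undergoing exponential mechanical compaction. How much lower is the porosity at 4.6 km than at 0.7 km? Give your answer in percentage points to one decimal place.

38.7 percentage points

n(0.7) = 0.64·e^(−0.49×0.7) = 0.4542
n(4.6) = 0.64·e^(−0.49×4.6) = 0.0672
Δn = 0.4542 − 0.0672 = 0.3870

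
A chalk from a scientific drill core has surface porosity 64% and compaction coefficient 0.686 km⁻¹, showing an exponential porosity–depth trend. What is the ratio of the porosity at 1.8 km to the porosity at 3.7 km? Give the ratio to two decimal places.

3.68

φ(Z₁)/φ(Z₂) = e^(−c·Z₁)/e^(−c·Z₂) = e^{c(Z₂−Z₁)}
= exp(0.686 × 1.9) = exp(1.303) = 3.6818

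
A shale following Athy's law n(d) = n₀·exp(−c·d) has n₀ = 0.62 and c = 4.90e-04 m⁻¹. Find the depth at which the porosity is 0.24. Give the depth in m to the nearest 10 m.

1940 m

Working in km (1 km = 1000 m; c in km⁻¹ = c in m⁻¹ × 1000):
Invert Athy's law: d = ln(n₀/n) / c
d = ln(0.62/0.24) / 0.49 = ln(2.583) / 0.49 = 0.9491 / 0.49 = 1.937 km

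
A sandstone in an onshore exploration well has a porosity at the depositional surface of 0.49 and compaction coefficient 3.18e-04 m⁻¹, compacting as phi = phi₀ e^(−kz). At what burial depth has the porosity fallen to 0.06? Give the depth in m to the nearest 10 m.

Working in km (1 km = 1000 m; k in km⁻¹ = k in m⁻¹ × 1000):
Invert Athy's law: z = ln(phi₀/phi) / k
z = ln(0.49/0.06) / 0.318 = ln(8.167) / 0.318 = 2.1001 / 0.318 = 6.604 km

6600 m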